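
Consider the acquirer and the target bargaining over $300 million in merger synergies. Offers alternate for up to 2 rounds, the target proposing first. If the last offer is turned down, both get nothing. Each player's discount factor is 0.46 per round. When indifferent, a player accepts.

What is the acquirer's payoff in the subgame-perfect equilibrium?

Round 2 (the acquirer proposes): rejection yields 0 for the target; the acquirer offers 0 and keeps 300.
Round 1 (the target proposes): the acquirer can get 300 next round, worth 0.46 × 300 = 138 now, so the target offers 138, keeping 162.

138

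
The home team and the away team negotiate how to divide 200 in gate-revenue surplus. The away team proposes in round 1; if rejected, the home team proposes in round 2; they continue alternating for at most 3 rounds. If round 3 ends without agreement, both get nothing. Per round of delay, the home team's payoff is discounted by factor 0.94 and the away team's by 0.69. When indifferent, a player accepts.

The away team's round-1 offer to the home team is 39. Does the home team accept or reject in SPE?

Work out the home team's continuation value if the offer is rejected.
Round 3 (the away team proposes): the home team will accept anything ≥ 0, so the away team offers 0 and keeps 200.
Round 2 (the home team proposes): the away team can get 200 next round, worth 0.69 × 200 = 138 now. The home team offers 138 and keeps 200 − 138 = 62.
So by rejecting in round 1, the home team gets 62 next round, worth 0.94 × 62 = 58.28 now.
Offer 39 < 58.28, so the home team rejects.

Reject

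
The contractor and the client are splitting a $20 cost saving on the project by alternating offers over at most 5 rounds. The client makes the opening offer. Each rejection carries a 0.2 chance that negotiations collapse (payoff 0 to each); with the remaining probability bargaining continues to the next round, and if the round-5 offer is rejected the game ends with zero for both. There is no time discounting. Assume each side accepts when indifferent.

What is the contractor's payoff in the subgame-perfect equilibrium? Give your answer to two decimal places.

Round 5 (the client proposes): the contractor will accept anything ≥ 0, so the client offers 0 and keeps 20.
Round 4 (the contractor proposes): rejecting gives the client an expected 0.8 × 20 = 16. The contractor offers 16 and keeps 20 − 16 = 4.
Round 3 (the client proposes): rejecting gives the contractor an expected 0.8 × 4 = 3.2. The client offers 3.2 and keeps 20 − 3.2 = 16.8.
Round 2 (the contractor proposes): rejecting gives the client an expected 0.8 × 16.8 = 13.44. The contractor offers 13.44 and keeps 20 − 13.44 = 6.56.
Round 1 (the client proposes): rejecting gives the contractor an expected 0.8 × 6.56 = 5.248, so the client offers 5.248, keeping 14.752.

5.25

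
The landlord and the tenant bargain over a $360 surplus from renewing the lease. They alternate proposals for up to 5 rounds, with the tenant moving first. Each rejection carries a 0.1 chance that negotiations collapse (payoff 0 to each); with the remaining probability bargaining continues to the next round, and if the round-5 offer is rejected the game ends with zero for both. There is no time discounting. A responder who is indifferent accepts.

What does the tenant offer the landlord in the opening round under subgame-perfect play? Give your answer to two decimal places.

Round 5 (the tenant proposes): rejection yields 0 for the landlord; the tenant offers 0 and keeps 360.
Round 4 (the landlord proposes): rejecting gives the tenant an expected 0.9 × 360 = 324; the landlord offers that and keeps 36.
Round 3 (the tenant proposes): rejecting gives the landlord an expected 0.9 × 36 = 32.4, so the tenant offers 32.4, keeping 327.6.
Round 2 (the landlord proposes): rejecting gives the tenant an expected 0.9 × 327.6 = 294.84. The landlord offers 294.84 and keeps 360 − 294.84 = 65.16.
Round 1 (the tenant proposes): rejecting gives the landlord an expected 0.9 × 65.16 = 58.644; the tenant offers that and keeps 301.356.

58.64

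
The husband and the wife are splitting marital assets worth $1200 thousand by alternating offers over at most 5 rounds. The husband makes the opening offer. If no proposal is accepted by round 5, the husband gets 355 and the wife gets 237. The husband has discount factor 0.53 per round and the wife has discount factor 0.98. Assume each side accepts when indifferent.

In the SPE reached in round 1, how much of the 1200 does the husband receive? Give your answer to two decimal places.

296.26

Round 5 (the husband proposes): the wife gets 237 if talks fail, so the husband offers 237 and keeps 963.
Round 4 (the wife proposes): the husband can get 963 next round, worth 0.53 × 963 = 510.39 now; the wife offers that and keeps 689.61.
Round 3 (the husband proposes): the wife can get 689.61 next round, worth 0.98 × 689.61 = 675.8178 now. The husband offers 675.8178 and keeps 1200 − 675.8178 = 524.1822.
Round 2 (the wife proposes): the husband can get 524.1822 next round, worth 0.53 × 524.1822 = 277.816566 now; the wife offers that and keeps 922.183434.
Round 1 (the husband proposes): the wife can get 922.183434 next round, worth 0.98 × 922.183434 = 903.73976532 now; the husband offers that and keeps 296.26023468.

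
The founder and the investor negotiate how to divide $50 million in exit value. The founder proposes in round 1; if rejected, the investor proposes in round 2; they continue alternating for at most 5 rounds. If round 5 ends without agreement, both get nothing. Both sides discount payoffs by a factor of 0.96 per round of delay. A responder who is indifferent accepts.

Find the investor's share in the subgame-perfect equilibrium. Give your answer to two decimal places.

Round 5 (the founder proposes): rejection yields 0 for the investor; the founder offers 0 and keeps 50.
Round 4 (the investor proposes): the founder can get 50 next round, worth 0.96 × 50 = 48 now. The investor offers 48 and keeps 50 − 48 = 2.
Round 3 (the founder proposes): the investor can get 2 next round, worth 0.96 × 2 = 1.92 now. The founder offers 1.92 and keeps 50 − 1.92 = 48.08.
Round 2 (the investor proposes): the founder can get 48.08 next round, worth 0.96 × 48.08 = 46.1568 now. The investor offers 46.1568 and keeps 50 − 46.1568 = 3.8432.
Round 1 (the founder proposes): the investor can get 3.8432 next round, worth 0.96 × 3.8432 = 3.689472 now; the founder offers that and keeps 46.310528.

3.69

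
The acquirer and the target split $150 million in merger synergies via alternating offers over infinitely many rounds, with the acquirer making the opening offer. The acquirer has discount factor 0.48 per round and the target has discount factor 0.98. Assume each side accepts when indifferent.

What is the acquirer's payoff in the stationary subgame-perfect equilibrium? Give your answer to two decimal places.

5.66

In a stationary SPE each proposer offers the other exactly their discounted continuation value.
If the acquirer keeps x when proposing and the target keeps y when proposing, then x = 150 − 0.98y and y = 150 − 0.48x.
Solving: x = 150(1 − 0.98) / (1 − 0.48·0.98) = 3 / 0.5296 ≈ 5.6647.
The target gets 150 − 5.6647 ≈ 144.3353.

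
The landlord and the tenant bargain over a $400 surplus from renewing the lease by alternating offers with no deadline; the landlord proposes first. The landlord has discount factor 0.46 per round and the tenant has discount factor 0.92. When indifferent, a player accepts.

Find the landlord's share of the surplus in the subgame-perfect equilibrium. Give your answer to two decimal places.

55.48

Let x be the landlord's share when the landlord proposes and y be the tenant's share when the tenant proposes.
The tenant accepts iff offered ≥ 0.92·y, so x = 400 − 0.92y. Symmetrically y = 400 − 0.46x.
Substituting: x = 400 − 0.92(400 − 0.46x), giving x(1 − 0.46·0.92) = 400(1 − 0.92).
So x = 400 × 0.08 / 0.5768 ≈ 55.4785, and the tenant receives 400 − x ≈ 344.5215.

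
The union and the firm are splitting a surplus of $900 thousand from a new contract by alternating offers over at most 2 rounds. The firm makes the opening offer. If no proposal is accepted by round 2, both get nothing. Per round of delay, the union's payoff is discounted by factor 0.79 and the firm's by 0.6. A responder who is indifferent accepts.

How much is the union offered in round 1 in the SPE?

Solve by backward induction from round 2.
Round 2 (the union proposes): rejection yields 0 for the firm; the union offers 0 and keeps 900.
Round 1 (the firm proposes): the union can get 900 next round, worth 0.79 × 900 = 711 now. The firm offers 711 and keeps 900 − 711 = 189.

711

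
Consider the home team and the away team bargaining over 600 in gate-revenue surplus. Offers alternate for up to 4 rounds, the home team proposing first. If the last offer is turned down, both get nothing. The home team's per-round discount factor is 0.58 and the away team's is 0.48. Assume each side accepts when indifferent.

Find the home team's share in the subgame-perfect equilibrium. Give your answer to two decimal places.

Solve by backward induction from round 4.
Round 4 (the away team proposes): rejection yields 0 for the home team; the away team offers 0 and keeps 600.
Round 3 (the home team proposes): the away team can get 600 next round, worth 0.48 × 600 = 288 now, so the home team offers 288, keeping 312.
Round 2 (the away team proposes): the home team can get 312 next round, worth 0.58 × 312 = 180.96 now, so the away team offers 180.96, keeping 419.04.
Round 1 (the home team proposes): the away team can get 419.04 next round, worth 0.48 × 419.04 = 201.1392 now; the home team offers that and keeps 398.8608.

398.86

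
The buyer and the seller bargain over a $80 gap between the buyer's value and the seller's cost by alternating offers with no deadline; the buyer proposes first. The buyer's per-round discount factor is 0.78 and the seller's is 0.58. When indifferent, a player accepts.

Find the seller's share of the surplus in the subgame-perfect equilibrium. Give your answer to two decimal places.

When the buyer proposes, the seller accepts any offer worth at least 0.58 times what the seller would get by proposing next round; and vice versa.
This gives x = 80 − 0.58y and y = 80 − 0.78x, where x and y are each side's share when it proposes.
Hence (1 − 0.58·0.78)x = 80(1 − 0.58), i.e. 0.5476·x = 33.6.
x ≈ 61.3587; the seller's share is 80 − x ≈ 18.6413.

18.64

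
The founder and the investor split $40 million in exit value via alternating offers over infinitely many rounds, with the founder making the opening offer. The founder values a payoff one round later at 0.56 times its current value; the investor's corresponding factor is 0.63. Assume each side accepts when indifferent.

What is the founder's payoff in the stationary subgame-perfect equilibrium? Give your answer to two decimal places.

22.87

In a stationary SPE each proposer offers the other exactly their discounted continuation value.
If the founder keeps x when proposing and the investor keeps y when proposing, then x = 40 − 0.63y and y = 40 − 0.56x.
Solving: x = 40(1 − 0.63) / (1 − 0.56·0.63) = 14.8 / 0.6472 ≈ 22.8677.
The investor gets 40 − 22.8677 ≈ 17.1323.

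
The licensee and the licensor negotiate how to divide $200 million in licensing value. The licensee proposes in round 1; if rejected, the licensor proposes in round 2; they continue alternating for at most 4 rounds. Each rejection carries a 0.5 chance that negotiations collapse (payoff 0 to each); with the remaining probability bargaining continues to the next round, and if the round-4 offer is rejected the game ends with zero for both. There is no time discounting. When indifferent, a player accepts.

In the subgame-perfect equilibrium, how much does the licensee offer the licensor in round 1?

75

Round 4 (the licensor proposes): the licensee will accept anything ≥ 0, so the licensor offers 0 and keeps 200.
Round 3 (the licensee proposes): rejecting gives the licensor an expected 0.5 × 200 = 100. The licensee offers 100 and keeps 200 − 100 = 100.
Round 2 (the licensor proposes): rejecting gives the licensee an expected 0.5 × 100 = 50, so the licensor offers 50, keeping 150.
Round 1 (the licensee proposes): rejecting gives the licensor an expected 0.5 × 150 = 75, so the licensee offers 75, keeping 125.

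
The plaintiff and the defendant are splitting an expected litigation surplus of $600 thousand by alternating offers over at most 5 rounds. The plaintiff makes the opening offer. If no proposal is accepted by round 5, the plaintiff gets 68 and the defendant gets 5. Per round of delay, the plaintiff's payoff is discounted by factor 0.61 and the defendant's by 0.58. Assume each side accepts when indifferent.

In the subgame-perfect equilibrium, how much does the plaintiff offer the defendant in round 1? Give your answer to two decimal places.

184.36

Round 5 (the plaintiff proposes): the defendant gets 5 if talks fail, so the plaintiff offers 5 and keeps 595.
Round 4 (the defendant proposes): the plaintiff can get 595 next round, worth 0.61 × 595 = 362.95 now, so the defendant offers 362.95, keeping 237.05.
Round 3 (the plaintiff proposes): the defendant can get 237.05 next round, worth 0.58 × 237.05 = 137.489 now, so the plaintiff offers 137.489, keeping 462.511.
Round 2 (the defendant proposes): the plaintiff can get 462.511 next round, worth 0.61 × 462.511 = 282.13171 now; the defendant offers that and keeps 317.86829.
Round 1 (the plaintiff proposes): the defendant can get 317.86829 next round, worth 0.58 × 317.86829 = 184.3636082 now; the plaintiff offers that and keeps 415.6363918.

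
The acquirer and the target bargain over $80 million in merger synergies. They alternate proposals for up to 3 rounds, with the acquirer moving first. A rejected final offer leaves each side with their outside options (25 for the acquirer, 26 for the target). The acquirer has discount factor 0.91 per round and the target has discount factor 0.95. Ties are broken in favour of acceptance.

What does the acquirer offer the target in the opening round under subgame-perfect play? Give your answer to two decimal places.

29.32

Round 3 (the acquirer proposes): the target gets 26 if talks fail, so the acquirer offers 26 and keeps 54.
Round 2 (the target proposes): the acquirer can get 54 next round, worth 0.91 × 54 = 49.14 now; the target offers that and keeps 30.86.
Round 1 (the acquirer proposes): the target can get 30.86 next round, worth 0.95 × 30.86 = 29.317 now; the acquirer offers that and keeps 50.683.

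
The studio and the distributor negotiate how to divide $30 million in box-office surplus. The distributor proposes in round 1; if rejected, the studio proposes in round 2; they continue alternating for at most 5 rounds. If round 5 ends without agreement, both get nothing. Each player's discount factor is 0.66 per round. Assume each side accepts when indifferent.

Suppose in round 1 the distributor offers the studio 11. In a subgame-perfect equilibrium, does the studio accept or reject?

Work out the studio's continuation value if the offer is rejected.
Round 5 (the distributor proposes): rejection yields 0 for the studio; the distributor offers 0 and keeps 30.
Round 4 (the studio proposes): the distributor can get 30 next round, worth 0.66 × 30 = 19.8 now, so the studio offers 19.8, keeping 10.2.
Round 3 (the distributor proposes): the studio can get 10.2 next round, worth 0.66 × 10.2 = 6.732 now, so the distributor offers 6.732, keeping 23.268.
Round 2 (the studio proposes): the distributor can get 23.268 next round, worth 0.66 × 23.268 = 15.35688 now. The studio offers 15.35688 and keeps 30 − 15.35688 = 14.64312.
So by rejecting in round 1, the studio gets 14.64312 next round, worth 0.66 × 14.64312 = 9.6644592 now.
Offer 11 ≥ 9.6644592, so the studio accepts.

Accept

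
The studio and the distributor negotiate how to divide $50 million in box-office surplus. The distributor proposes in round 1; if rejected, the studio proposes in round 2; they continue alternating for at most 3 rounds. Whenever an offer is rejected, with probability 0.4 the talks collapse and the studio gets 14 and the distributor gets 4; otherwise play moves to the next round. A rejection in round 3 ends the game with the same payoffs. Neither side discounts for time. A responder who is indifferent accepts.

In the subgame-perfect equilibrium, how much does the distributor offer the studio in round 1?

21.68

Round 3 (the distributor proposes): the studio gets 14 if talks fail, so the distributor offers 14 and keeps 36.
Round 2 (the studio proposes): rejecting gives the distributor an expected 0.6 × 36 + 0.4 × 4 = 23.2, so the studio offers 23.2, keeping 26.8.
Round 1 (the distributor proposes): rejecting gives the studio an expected 0.6 × 26.8 + 0.4 × 14 = 21.68, so the distributor offers 21.68, keeping 28.32.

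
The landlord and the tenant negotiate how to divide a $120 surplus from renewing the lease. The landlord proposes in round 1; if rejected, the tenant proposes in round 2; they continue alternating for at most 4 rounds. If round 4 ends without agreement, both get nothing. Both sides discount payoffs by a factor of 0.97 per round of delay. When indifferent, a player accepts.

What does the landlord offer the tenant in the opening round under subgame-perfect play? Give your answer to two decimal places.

Round 4 (the tenant proposes): the landlord will accept anything ≥ 0, so the tenant offers 0 and keeps 120.
Round 3 (the landlord proposes): the tenant can get 120 next round, worth 0.97 × 120 = 116.4 now; the landlord offers that and keeps 3.6.
Round 2 (the tenant proposes): the landlord can get 3.6 next round, worth 0.97 × 3.6 = 3.492 now. The tenant offers 3.492 and keeps 120 − 3.492 = 116.508.
Round 1 (the landlord proposes): the tenant can get 116.508 next round, worth 0.97 × 116.508 = 113.01276 now; the landlord offers that and keeps 6.98724.

113.01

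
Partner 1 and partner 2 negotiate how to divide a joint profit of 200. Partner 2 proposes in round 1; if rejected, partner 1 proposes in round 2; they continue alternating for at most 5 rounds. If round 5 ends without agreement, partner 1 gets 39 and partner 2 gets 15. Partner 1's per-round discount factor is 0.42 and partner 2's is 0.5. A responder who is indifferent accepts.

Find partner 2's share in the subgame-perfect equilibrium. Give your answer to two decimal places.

By backward induction:
Round 5 (partner 2 proposes): partner 1 gets 39 if talks fail, so partner 2 offers 39 and keeps 161.
Round 4 (partner 1 proposes): partner 2 can get 161 next round, worth 0.5 × 161 = 80.5 now. Partner 1 offers 80.5 and keeps 200 − 80.5 = 119.5.
Round 3 (partner 2 proposes): partner 1 can get 119.5 next round, worth 0.42 × 119.5 = 50.19 now; partner 2 offers that and keeps 149.81.
Round 2 (partner 1 proposes): partner 2 can get 149.81 next round, worth 0.5 × 149.81 = 74.905 now, so partner 1 offers 74.905, keeping 125.095.
Round 1 (partner 2 proposes): partner 1 can get 125.095 next round, worth 0.42 × 125.095 = 52.5399 now; partner 2 offers that and keeps 147.4601.

147.46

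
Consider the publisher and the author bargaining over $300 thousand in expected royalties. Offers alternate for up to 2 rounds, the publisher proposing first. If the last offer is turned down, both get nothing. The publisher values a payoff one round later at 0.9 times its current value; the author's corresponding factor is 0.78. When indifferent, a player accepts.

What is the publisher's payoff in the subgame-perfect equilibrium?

66

Work backward from the last round.
Round 2 (the author proposes): the publisher will accept anything ≥ 0, so the author offers 0 and keeps 300.
Round 1 (the publisher proposes): the author can get 300 next round, worth 0.78 × 300 = 234 now; the publisher offers that and keeps 66.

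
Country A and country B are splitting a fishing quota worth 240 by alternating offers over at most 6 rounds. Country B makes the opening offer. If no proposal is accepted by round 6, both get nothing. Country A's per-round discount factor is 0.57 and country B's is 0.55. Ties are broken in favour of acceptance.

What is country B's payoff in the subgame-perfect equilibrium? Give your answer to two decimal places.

145.70

Round 6 (country A proposes): country B will accept anything ≥ 0, so country A offers 0 and keeps 240.
Round 5 (country B proposes): country A can get 240 next round, worth 0.57 × 240 = 136.8 now, so country B offers 136.8, keeping 103.2.
Round 4 (country A proposes): country B can get 103.2 next round, worth 0.55 × 103.2 = 56.76 now. Country A offers 56.76 and keeps 240 − 56.76 = 183.24.
Round 3 (country B proposes): country A can get 183.24 next round, worth 0.57 × 183.24 = 104.4468 now. Country B offers 104.4468 and keeps 240 − 104.4468 = 135.5532.
Round 2 (country A proposes): country B can get 135.5532 next round, worth 0.55 × 135.5532 = 74.55426 now. Country A offers 74.55426 and keeps 240 − 74.55426 = 165.44574.
Round 1 (country B proposes): country A can get 165.44574 next round, worth 0.57 × 165.44574 = 94.3040718 now, so country B offers 94.3040718, keeping 145.6959282.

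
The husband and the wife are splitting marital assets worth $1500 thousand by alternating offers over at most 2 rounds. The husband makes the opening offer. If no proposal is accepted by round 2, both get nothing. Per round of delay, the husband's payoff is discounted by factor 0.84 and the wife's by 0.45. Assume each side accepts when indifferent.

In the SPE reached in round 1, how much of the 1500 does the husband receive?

Round 2 (the wife proposes): rejection yields 0 for the husband; the wife offers 0 and keeps 1500.
Round 1 (the husband proposes): the wife can get 1500 next round, worth 0.45 × 1500 = 675 now; the husband offers that and keeps 825.

825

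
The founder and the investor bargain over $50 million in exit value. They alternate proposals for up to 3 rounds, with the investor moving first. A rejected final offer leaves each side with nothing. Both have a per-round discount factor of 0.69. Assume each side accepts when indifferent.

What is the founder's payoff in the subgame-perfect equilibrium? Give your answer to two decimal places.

Round 3 (the investor proposes): the founder will accept anything ≥ 0, so the investor offers 0 and keeps 50.
Round 2 (the founder proposes): the investor can get 50 next round, worth 0.69 × 50 = 34.5 now; the founder offers that and keeps 15.5.
Round 1 (the investor proposes): the founder can get 15.5 next round, worth 0.69 × 15.5 = 10.695 now. The investor offers 10.695 and keeps 50 − 10.695 = 39.305.

10.70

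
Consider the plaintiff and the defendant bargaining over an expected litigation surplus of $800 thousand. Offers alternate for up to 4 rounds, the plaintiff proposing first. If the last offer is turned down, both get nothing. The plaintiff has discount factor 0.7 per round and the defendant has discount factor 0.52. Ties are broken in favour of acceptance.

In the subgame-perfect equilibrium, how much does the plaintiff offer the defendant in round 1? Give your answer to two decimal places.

Round 4 (the defendant proposes): rejection yields 0 for the plaintiff; the defendant offers 0 and keeps 800.
Round 3 (the plaintiff proposes): the defendant can get 800 next round, worth 0.52 × 800 = 416 now, so the plaintiff offers 416, keeping 384.
Round 2 (the defendant proposes): the plaintiff can get 384 next round, worth 0.7 × 384 = 268.8 now. The defendant offers 268.8 and keeps 800 − 268.8 = 531.2.
Round 1 (the plaintiff proposes): the defendant can get 531.2 next round, worth 0.52 × 531.2 = 276.224 now; the plaintiff offers that and keeps 523.776.

276.22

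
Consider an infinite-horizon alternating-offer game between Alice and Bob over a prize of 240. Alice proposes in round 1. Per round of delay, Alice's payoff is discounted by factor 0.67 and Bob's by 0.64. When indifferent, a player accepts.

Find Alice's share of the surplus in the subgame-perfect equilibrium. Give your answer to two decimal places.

In a stationary SPE each proposer offers the other exactly their discounted continuation value.
If Alice keeps x when proposing and Bob keeps y when proposing, then x = 240 − 0.64y and y = 240 − 0.67x.
Solving: x = 240(1 − 0.64) / (1 − 0.67·0.64) = 86.4 / 0.5712 ≈ 151.2605.
Bob gets 240 − 151.2605 ≈ 88.7395.

151.26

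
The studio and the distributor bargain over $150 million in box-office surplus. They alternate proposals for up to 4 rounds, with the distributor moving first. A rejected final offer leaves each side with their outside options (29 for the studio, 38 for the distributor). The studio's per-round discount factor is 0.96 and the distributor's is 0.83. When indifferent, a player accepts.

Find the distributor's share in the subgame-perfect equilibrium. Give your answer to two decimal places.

Round 4 (the studio proposes): the distributor gets 38 if talks fail, so the studio offers 38 and keeps 112.
Round 3 (the distributor proposes): the studio can get 112 next round, worth 0.96 × 112 = 107.52 now, so the distributor offers 107.52, keeping 42.48.
Round 2 (the studio proposes): the distributor can get 42.48 next round, worth 0.83 × 42.48 = 35.2584 now; the studio offers that and keeps 114.7416.
Round 1 (the distributor proposes): the studio can get 114.7416 next round, worth 0.96 × 114.7416 = 110.151936 now; the distributor offers that and keeps 39.848064.

39.85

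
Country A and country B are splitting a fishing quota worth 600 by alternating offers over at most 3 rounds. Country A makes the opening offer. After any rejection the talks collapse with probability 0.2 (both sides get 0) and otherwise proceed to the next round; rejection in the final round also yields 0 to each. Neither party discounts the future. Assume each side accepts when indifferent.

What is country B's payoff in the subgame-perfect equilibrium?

96

Round 3 (country A proposes): country B will accept anything ≥ 0, so country A offers 0 and keeps 600.
Round 2 (country B proposes): rejecting gives country A an expected 0.8 × 600 = 480; country B offers that and keeps 120.
Round 1 (country A proposes): rejecting gives country B an expected 0.8 × 120 = 96, so country A offers 96, keeping 504.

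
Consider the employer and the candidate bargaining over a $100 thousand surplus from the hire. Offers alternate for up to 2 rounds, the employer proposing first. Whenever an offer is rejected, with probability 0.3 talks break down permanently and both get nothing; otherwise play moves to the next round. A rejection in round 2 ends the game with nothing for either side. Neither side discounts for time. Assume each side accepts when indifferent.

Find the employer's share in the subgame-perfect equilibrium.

30

By backward induction:
Round 2 (the candidate proposes): the employer will accept anything ≥ 0, so the candidate offers 0 and keeps 100.
Round 1 (the employer proposes): rejecting gives the candidate an expected 0.7 × 100 = 70, so the employer offers 70, keeping 30.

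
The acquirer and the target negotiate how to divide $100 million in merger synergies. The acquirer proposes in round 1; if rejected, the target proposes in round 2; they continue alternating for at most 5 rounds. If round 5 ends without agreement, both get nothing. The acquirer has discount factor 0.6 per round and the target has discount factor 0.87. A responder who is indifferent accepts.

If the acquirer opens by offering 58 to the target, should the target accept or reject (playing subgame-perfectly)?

Accept

Round 5 (the acquirer proposes): the target will accept anything ≥ 0, so the acquirer offers 0 and keeps 100.
Round 4 (the target proposes): the acquirer can get 100 next round, worth 0.6 × 100 = 60 now, so the target offers 60, keeping 40.
Round 3 (the acquirer proposes): the target can get 40 next round, worth 0.87 × 40 = 34.8 now, so the acquirer offers 34.8, keeping 65.2.
Round 2 (the target proposes): the acquirer can get 65.2 next round, worth 0.6 × 65.2 = 39.12 now; the target offers that and keeps 60.88.
So by rejecting in round 1, the target gets 60.88 next round, worth 0.87 × 60.88 = 52.9656 now.
Offer 58 ≥ 52.9656, so the target accepts.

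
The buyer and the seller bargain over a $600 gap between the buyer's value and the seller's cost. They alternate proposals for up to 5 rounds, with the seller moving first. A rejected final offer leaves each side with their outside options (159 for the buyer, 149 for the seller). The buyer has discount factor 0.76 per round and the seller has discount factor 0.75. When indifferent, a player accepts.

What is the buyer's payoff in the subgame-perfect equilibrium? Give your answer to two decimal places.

230.64

Solve by backward induction from round 5.
Round 5 (the seller proposes): the buyer gets 159 if talks fail, so the seller offers 159 and keeps 441.
Round 4 (the buyer proposes): the seller can get 441 next round, worth 0.75 × 441 = 330.75 now; the buyer offers that and keeps 269.25.
Round 3 (the seller proposes): the buyer can get 269.25 next round, worth 0.76 × 269.25 = 204.63 now, so the seller offers 204.63, keeping 395.37.
Round 2 (the buyer proposes): the seller can get 395.37 next round, worth 0.75 × 395.37 = 296.5275 now; the buyer offers that and keeps 303.4725.
Round 1 (the seller proposes): the buyer can get 303.4725 next round, worth 0.76 × 303.4725 = 230.6391 now, so the seller offers 230.6391, keeping 369.3609.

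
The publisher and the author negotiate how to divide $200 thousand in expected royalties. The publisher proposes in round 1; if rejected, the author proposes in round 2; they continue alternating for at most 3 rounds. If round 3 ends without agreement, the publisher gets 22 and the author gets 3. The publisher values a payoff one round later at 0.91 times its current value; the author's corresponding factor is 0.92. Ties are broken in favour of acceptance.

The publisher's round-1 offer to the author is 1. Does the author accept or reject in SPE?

Work out the author's continuation value if the offer is rejected.
Round 3 (the publisher proposes): the author gets 3 if talks fail, so the publisher offers 3 and keeps 197.
Round 2 (the author proposes): the publisher can get 197 next round, worth 0.91 × 197 = 179.27 now, so the author offers 179.27, keeping 20.73.
So by rejecting in round 1, the author gets 20.73 next round, worth 0.92 × 20.73 = 19.0716 now.
Offer 1 < 19.0716, so the author rejects.

Reject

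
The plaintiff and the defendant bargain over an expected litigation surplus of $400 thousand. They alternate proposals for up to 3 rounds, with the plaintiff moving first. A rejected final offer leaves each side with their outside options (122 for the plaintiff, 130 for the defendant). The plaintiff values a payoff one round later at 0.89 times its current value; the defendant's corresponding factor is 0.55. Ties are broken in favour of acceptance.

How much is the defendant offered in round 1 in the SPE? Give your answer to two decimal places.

By backward induction:
Round 3 (the plaintiff proposes): the defendant gets 130 if talks fail, so the plaintiff offers 130 and keeps 270.
Round 2 (the defendant proposes): the plaintiff can get 270 next round, worth 0.89 × 270 = 240.3 now, so the defendant offers 240.3, keeping 159.7.
Round 1 (the plaintiff proposes): the defendant can get 159.7 next round, worth 0.55 × 159.7 = 87.835 now. The plaintiff offers 87.835 and keeps 400 − 87.835 = 312.165.

87.84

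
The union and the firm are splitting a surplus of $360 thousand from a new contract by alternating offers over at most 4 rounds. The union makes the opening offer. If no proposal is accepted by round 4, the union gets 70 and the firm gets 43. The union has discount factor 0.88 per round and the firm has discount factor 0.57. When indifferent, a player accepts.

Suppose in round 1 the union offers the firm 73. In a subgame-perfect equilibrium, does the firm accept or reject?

Reject

Work out the firm's continuation value if the offer is rejected.
Round 4 (the firm proposes): the union gets 70 if talks fail, so the firm offers 70 and keeps 290.
Round 3 (the union proposes): the firm can get 290 next round, worth 0.57 × 290 = 165.3 now, so the union offers 165.3, keeping 194.7.
Round 2 (the firm proposes): the union can get 194.7 next round, worth 0.88 × 194.7 = 171.336 now; the firm offers that and keeps 188.664.
So by rejecting in round 1, the firm gets 188.664 next round, worth 0.57 × 188.664 = 107.53848 now.
Offer 73 < 107.53848, so the firm rejects.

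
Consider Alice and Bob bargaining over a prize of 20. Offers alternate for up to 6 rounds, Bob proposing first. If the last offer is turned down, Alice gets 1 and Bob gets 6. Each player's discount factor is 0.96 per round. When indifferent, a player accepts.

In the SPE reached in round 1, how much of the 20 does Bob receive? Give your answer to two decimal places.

Round 6 (Alice proposes): Bob gets 6 if talks fail, so Alice offers 6 and keeps 14.
Round 5 (Bob proposes): Alice can get 14 next round, worth 0.96 × 14 = 13.44 now; Bob offers that and keeps 6.56.
Round 4 (Alice proposes): Bob can get 6.56 next round, worth 0.96 × 6.56 = 6.2976 now, so Alice offers 6.2976, keeping 13.7024.
Round 3 (Bob proposes): Alice can get 13.7024 next round, worth 0.96 × 13.7024 = 13.154304 now, so Bob offers 13.154304, keeping 6.845696.
Round 2 (Alice proposes): Bob can get 6.845696 next round, worth 0.96 × 6.845696 = 6.57186816 now. Alice offers 6.57186816 and keeps 20 − 6.57186816 = 13.42813184.
Round 1 (Bob proposes): Alice can get 13.42813184 next round, worth 0.96 × 13.42813184 = 12.8910065664 now. Bob offers 12.8910065664 and keeps 20 − 12.8910065664 = 7.1089934336.

7.11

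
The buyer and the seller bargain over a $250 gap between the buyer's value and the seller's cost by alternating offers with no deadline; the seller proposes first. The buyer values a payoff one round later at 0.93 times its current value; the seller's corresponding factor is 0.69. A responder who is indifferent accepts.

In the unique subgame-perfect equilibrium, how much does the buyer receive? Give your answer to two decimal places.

Let x be the seller's share when the seller proposes and y be the buyer's share when the buyer proposes.
The buyer accepts iff offered ≥ 0.93·y, so x = 250 − 0.93y. Symmetrically y = 250 − 0.69x.
Substituting: x = 250 − 0.93(250 − 0.69x), giving x(1 − 0.69·0.93) = 250(1 − 0.93).
So x = 250 × 0.07 / 0.3583 ≈ 48.8418, and the buyer receives 250 − x ≈ 201.1582.

201.16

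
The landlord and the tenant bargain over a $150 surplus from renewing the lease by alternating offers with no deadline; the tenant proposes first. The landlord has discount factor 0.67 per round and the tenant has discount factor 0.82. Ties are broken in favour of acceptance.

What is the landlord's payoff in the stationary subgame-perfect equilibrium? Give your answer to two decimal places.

Let x be the tenant's share when the tenant proposes and y be the landlord's share when the landlord proposes.
The landlord accepts iff offered ≥ 0.67·y, so x = 150 − 0.67y. Symmetrically y = 150 − 0.82x.
Substituting: x = 150 − 0.67(150 − 0.82x), giving x(1 − 0.82·0.67) = 150(1 − 0.67).
So x = 150 × 0.33 / 0.4506 ≈ 109.8535, and the landlord receives 150 − x ≈ 40.1465.

40.15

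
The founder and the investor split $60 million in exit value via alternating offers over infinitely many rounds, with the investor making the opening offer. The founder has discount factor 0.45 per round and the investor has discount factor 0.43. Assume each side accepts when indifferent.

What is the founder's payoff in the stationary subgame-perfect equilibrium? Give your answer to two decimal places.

When the investor proposes, the founder accepts any offer worth at least 0.45 times what the founder would get by proposing next round; and vice versa.
This gives x = 60 − 0.45y and y = 60 − 0.43x, where x and y are each side's share when it proposes.
Hence (1 − 0.45·0.43)x = 60(1 − 0.45), i.e. 0.8065·x = 33.
x ≈ 40.9175; the founder's share is 60 − x ≈ 19.0825.

19.08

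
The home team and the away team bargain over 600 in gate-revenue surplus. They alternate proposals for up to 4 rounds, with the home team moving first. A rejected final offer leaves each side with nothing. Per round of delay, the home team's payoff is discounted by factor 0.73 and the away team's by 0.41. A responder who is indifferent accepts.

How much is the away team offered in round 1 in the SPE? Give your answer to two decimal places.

140.05

Round 4 (the away team proposes): the home team will accept anything ≥ 0, so the away team offers 0 and keeps 600.
Round 3 (the home team proposes): the away team can get 600 next round, worth 0.41 × 600 = 246 now, so the home team offers 246, keeping 354.
Round 2 (the away team proposes): the home team can get 354 next round, worth 0.73 × 354 = 258.42 now. The away team offers 258.42 and keeps 600 − 258.42 = 341.58.
Round 1 (the home team proposes): the away team can get 341.58 next round, worth 0.41 × 341.58 = 140.0478 now. The home team offers 140.0478 and keeps 600 − 140.0478 = 459.9522.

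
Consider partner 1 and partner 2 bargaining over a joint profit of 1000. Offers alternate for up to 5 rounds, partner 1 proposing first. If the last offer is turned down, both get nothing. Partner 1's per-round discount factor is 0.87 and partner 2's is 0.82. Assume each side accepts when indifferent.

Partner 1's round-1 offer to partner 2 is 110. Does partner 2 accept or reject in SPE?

Reject

Round 5 (partner 1 proposes): rejection yields 0 for partner 2; partner 1 offers 0 and keeps 1000.
Round 4 (partner 2 proposes): partner 1 can get 1000 next round, worth 0.87 × 1000 = 870 now, so partner 2 offers 870, keeping 130.
Round 3 (partner 1 proposes): partner 2 can get 130 next round, worth 0.82 × 130 = 106.6 now, so partner 1 offers 106.6, keeping 893.4.
Round 2 (partner 2 proposes): partner 1 can get 893.4 next round, worth 0.87 × 893.4 = 777.258 now. Partner 2 offers 777.258 and keeps 1000 − 777.258 = 222.742.
So by rejecting in round 1, partner 2 gets 222.742 next round, worth 0.82 × 222.742 = 182.64844 now.
Offer 110 < 182.64844, so partner 2 rejects.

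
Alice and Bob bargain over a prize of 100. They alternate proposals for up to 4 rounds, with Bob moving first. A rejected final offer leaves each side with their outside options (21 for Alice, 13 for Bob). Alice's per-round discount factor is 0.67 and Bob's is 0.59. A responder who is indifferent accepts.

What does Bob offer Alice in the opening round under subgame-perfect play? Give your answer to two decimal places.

50.51

Round 4 (Alice proposes): Bob gets 13 if talks fail, so Alice offers 13 and keeps 87.
Round 3 (Bob proposes): Alice can get 87 next round, worth 0.67 × 87 = 58.29 now; Bob offers that and keeps 41.71.
Round 2 (Alice proposes): Bob can get 41.71 next round, worth 0.59 × 41.71 = 24.6089 now, so Alice offers 24.6089, keeping 75.3911.
Round 1 (Bob proposes): Alice can get 75.3911 next round, worth 0.67 × 75.3911 = 50.512037 now, so Bob offers 50.512037, keeping 49.487963.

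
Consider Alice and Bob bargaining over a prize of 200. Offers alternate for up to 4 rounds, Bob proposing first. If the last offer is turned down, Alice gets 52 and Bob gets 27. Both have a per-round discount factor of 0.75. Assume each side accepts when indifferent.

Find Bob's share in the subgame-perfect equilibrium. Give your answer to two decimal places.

89.52

Round 4 (Alice proposes): Bob gets 27 if talks fail, so Alice offers 27 and keeps 173.
Round 3 (Bob proposes): Alice can get 173 next round, worth 0.75 × 173 = 129.75 now; Bob offers that and keeps 70.25.
Round 2 (Alice proposes): Bob can get 70.25 next round, worth 0.75 × 70.25 = 52.6875 now. Alice offers 52.6875 and keeps 200 − 52.6875 = 147.3125.
Round 1 (Bob proposes): Alice can get 147.3125 next round, worth 0.75 × 147.3125 = 110.484375 now, so Bob offers 110.484375, keeping 89.515625.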